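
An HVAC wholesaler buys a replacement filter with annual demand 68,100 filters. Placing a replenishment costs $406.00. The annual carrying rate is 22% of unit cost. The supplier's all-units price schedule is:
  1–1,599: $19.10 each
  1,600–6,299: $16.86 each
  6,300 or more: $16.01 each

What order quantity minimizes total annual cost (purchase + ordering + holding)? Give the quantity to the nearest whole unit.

Holding cost per unit per year at price C is H = 0.22·C.
Evaluate total cost at each tier's feasible EOQ or, if the EOQ is below the tier, at the tier's minimum quantity.
Tier 1 ($19.10): EOQ = 3627.6 exceeds tier's upper bound 1599, so this tier is dominated.
EOQ at $16.86 = 3861.1 (feasible in tier 2): TC = 68,100×$16.86 + (68,100/3861.1)×406 + (3861.1/2)×0.22×$16.86 = $1,162,487.61.
EOQ at $16.01 = 3962.3 < 6300, so use break Q=6300: TC = 68,100×$16.01 + (68,100/6300.0)×406 + (6300.0/2)×0.22×$16.01 = $1,105,764.60.
Lowest total cost is $1,105,764.60 at Q = 6300.0.

Q* ≈ 6,300 filters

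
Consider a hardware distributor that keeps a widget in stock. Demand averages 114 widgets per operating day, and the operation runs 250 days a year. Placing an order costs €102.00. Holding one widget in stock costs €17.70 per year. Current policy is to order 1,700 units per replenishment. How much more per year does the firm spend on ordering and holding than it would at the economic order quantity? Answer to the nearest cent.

Annual demand D = 114 × 250 = 28,500.
EOQ = √(2DS/H) = √(2 × 28,500 × 102 / 17.7) ≈ 573.13.
Cost at Q* = (D/Q*)S + (Q*/2)H = √(2DSH) ≈ €10,144.35.
Cost at Q = 1,700: (28,500/1,700)×102 + (1,700/2)×17.7 = €1,710.00 + €15,045.00 = €16,755.00.
Excess = €16,755.00 − €10,144.35 = €6,610.65.

Extra cost ≈ €6,610.65 per year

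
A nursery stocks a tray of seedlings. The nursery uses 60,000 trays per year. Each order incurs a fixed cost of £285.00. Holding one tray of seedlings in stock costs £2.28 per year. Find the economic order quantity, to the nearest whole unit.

Q* ≈ 3,873 trays

EOQ = √(2DS / H) = √(2 × 60,000 × 285 / 2.28).
= √(34,200,000 / 2.28) = √15,000,000 ≈ 3872.983.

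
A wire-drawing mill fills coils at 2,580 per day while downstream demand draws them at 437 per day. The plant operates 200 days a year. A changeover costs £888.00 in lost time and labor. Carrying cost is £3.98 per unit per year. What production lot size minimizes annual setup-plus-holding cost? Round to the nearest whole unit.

Annual demand D = 437 × 200 = 87,400.
Production build-up factor (1 − d/p) = 1 − 437/2,580 = 0.8306.
Q* = √(2DS / (H(1 − d/p))) = √(2 × 87,400 × 888 / (3.98 × 0.8306)).
= √(155,222,400 / 3.3059) ≈ 6852.269.

Q* ≈ 6,852 coils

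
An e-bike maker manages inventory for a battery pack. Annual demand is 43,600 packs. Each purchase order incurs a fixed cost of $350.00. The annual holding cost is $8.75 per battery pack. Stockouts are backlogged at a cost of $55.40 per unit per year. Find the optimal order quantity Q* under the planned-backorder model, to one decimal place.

With planned backorders, Q* = √(2DS/H) · √((H+B)/B).
√(2DS/H) = √(2 × 43,600 × 350 / 8.75) = 1867.619.
√((H+B)/B) = √((8.75+55.4)/55.4) = 1.0761.
Q* ≈ 2009.702.

Q* ≈ 2,009.7 packs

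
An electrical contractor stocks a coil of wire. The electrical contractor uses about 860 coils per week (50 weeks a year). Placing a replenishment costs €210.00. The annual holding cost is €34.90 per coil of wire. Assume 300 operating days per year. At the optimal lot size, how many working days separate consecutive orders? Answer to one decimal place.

Annual demand D = 860 × 50 = 43,000.
EOQ = √(2DS/H) = √(2 × 43,000 × 210 / 34.9) ≈ 719.36.
Cycle time = Q*/D × 300 = 719.36 / 43,000 × 300 ≈ 5.019 days.

T ≈ 5.0 days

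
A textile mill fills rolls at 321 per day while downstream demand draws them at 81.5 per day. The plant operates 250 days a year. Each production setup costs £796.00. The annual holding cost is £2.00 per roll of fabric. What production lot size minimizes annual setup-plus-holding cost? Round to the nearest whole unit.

Q* ≈ 4,662 rolls

Annual demand D = 81.5 × 250 = 20,375.
Production build-up factor (1 − d/p) = 1 − 81.5/321 = 0.7461.
Q* = √(2DS / (H(1 − d/p))) = √(2 × 20,375 × 796 / (2 × 0.7461)).
= √(32,437,000 / 1.4922) ≈ 4662.352.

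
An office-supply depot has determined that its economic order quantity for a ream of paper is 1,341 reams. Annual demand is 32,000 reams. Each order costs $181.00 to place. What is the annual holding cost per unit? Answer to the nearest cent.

Squaring Q* = √(2DS/H) gives Q*² = 2DS/H.
From Q* = √(2DS/H): H = 2DS / Q*² = 2 × 32,000 × 181 / 1,341² = 6.4417.

H ≈ $6.44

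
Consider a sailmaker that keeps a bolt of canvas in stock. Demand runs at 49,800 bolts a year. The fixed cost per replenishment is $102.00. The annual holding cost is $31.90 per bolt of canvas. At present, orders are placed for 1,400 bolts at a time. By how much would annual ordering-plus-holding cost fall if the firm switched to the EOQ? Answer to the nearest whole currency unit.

EOQ = √(2DS/H) = √(2 × 49,800 × 102 / 31.9) ≈ 564.33.
Cost at Q* = (D/Q*)S + (Q*/2)H = √(2DSH) ≈ $18,002.18.
Cost at Q = 1,400: (49,800/1,400)×102 + (1,400/2)×31.9 = $3,628.29 + $22,330.00 = $25,958.29.
Excess = $25,958.29 − $18,002.18 = $7,956.11.

Extra cost ≈ $7,956 per year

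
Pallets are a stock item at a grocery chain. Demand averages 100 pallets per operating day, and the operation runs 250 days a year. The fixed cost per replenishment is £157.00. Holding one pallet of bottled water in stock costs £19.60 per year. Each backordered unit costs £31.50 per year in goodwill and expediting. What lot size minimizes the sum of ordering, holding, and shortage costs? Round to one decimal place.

Q* ≈ 806.0 pallets

Annual demand D = 100 × 250 = 25,000.
With planned backorders, Q* = √(2DS/H) · √((H+B)/B).
√(2DS/H) = √(2 × 25,000 × 157 / 19.6) = 632.859.
√((H+B)/B) = √((19.6+31.5)/31.5) = 1.2737.
Q* ≈ 806.050.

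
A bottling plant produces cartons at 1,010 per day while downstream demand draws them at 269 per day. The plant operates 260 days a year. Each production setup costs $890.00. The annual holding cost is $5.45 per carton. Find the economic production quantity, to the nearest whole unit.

Annual demand D = 269 × 260 = 69,940.
Production build-up factor (1 − d/p) = 1 − 269/1,010 = 0.7337.
Q* = √(2DS / (H(1 − d/p))) = √(2 × 69,940 × 890 / (5.45 × 0.7337)).
= √(124,493,200 / 3.9985) ≈ 5579.897.

Q* ≈ 5,580 cartons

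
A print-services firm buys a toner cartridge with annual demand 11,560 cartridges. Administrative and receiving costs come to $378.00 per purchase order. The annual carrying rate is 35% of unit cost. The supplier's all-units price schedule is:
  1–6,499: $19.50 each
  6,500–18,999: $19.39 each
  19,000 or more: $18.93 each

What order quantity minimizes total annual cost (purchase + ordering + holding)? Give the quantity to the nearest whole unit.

Q* ≈ 1,132 cartridges

Holding cost per unit per year at price C is H = 0.35·C.
For each price level, check whether its EOQ is feasible; otherwise the best quantity at that price is the breakpoint.
EOQ at $19.50 = 1131.6 (feasible in tier 1): TC = 11,560×$19.50 + (11,560/1131.6)×378 + (1131.6/2)×0.35×$19.50 = $233,143.09.
EOQ at $19.39 = 1134.8 < 6500, so use break Q=6500: TC = 11,560×$19.39 + (11,560/6500.0)×378 + (6500.0/2)×0.35×$19.39 = $246,876.78.
EOQ at $18.93 = 1148.5 < 19000, so use break Q=19000: TC = 11,560×$18.93 + (11,560/19000.0)×378 + (19000.0/2)×0.35×$18.93 = $282,003.03.
Lowest total cost is $233,143.09 at Q = 1131.6.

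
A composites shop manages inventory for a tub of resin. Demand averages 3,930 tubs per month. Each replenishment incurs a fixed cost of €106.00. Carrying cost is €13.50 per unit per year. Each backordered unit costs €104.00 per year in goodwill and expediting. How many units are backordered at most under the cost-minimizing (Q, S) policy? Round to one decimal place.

S* ≈ 105.1 tubs

Annual demand D = 3,930 × 12 = 47,160.
With planned backorders, Q* = √(2DS/H) · √((H+B)/B).
√(2DS/H) = √(2 × 47,160 × 106 / 13.5) = 860.573.
√((H+B)/B) = √((13.5+104)/104) = 1.0629.
Q* ≈ 914.724.
S* = Q* · H/(H+B) = 914.724 × 13.5/117.5 ≈ 105.096.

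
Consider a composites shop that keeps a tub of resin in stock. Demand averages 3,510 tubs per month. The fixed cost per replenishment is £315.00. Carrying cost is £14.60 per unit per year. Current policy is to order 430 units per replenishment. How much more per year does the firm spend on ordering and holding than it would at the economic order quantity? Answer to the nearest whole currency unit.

Annual demand D = 3,510 × 12 = 42,120.
EOQ = √(2DS/H) = √(2 × 42,120 × 315 / 14.6) ≈ 1348.15.
Cost at Q* = (D/Q*)S + (Q*/2)H = √(2DSH) ≈ £19,682.98.
Cost at Q = 430: (42,120/430)×315 + (430/2)×14.6 = £30,855.35 + £3,139.00 = £33,994.35.
Excess = £33,994.35 − £19,682.98 = £14,311.37.

Extra cost ≈ £14,311 per year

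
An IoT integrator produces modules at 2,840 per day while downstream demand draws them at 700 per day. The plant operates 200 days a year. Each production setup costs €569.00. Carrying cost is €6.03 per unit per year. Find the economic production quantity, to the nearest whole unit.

Annual demand D = 700 × 200 = 140,000.
Production build-up factor (1 − d/p) = 1 − 700/2,840 = 0.7535.
Q* = √(2DS / (H(1 − d/p))) = √(2 × 140,000 × 569 / (6.03 × 0.7535)).
= √(159,320,000 / 4.5437) ≈ 5921.460.

Q* ≈ 5,921 modules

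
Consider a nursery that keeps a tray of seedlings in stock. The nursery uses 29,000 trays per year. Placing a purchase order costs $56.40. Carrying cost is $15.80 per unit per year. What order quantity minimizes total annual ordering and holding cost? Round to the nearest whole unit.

Q* ≈ 455 trays

EOQ = √(2DS / H) = √(2 × 29,000 × 56.4 / 15.8).
= √(3,271,200 / 15.8) = √207,037.9747 ≈ 455.014.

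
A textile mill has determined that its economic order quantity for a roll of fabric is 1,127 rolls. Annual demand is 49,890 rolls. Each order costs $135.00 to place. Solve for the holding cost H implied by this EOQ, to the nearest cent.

H ≈ $10.61

The basic EOQ model gives Q* = √(2DS/H); rearrange for the unknown.
From Q* = √(2DS/H): H = 2DS / Q*² = 2 × 49,890 × 135 / 1,127² = 10.6055.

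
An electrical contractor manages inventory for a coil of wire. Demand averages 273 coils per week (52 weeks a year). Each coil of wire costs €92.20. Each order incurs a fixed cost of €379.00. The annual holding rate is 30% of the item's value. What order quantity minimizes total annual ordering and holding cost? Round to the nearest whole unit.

Q* ≈ 624 coils

Annual demand D = 273 × 52 = 14,196.
Holding cost H = 0.30 × €92.20 = €27.6600 per unit per year.
EOQ = √(2DS / H) = √(2 × 14,196 × 379 / 27.66).
= √(10,760,568 / 27.66) = √389,029.9349 ≈ 623.723.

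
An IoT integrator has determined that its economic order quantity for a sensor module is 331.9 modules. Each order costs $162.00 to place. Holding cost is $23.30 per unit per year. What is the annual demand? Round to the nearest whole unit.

D ≈ 7,922 modules per year

The basic EOQ model gives Q* = √(2DS/H); rearrange for the unknown.
From Q* = √(2DS/H): D = Q*²H / (2S) = 331.9² × 23.3 / (2 × 162) = 7921.828.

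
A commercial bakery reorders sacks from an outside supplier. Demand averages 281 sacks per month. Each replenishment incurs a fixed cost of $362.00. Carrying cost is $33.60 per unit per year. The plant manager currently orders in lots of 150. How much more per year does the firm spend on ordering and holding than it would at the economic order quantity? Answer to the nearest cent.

Extra cost ≈ $1,600.79 per year

Annual demand D = 281 × 12 = 3,372.
EOQ = √(2DS/H) = √(2 × 3,372 × 362 / 33.6) ≈ 269.55.
Cost at Q* = (D/Q*)S + (Q*/2)H = √(2DSH) ≈ $9,056.97.
Cost at Q = 150: (3,372/150)×362 + (150/2)×33.6 = $8,137.76 + $2,520.00 = $10,657.76.
Excess = $10,657.76 − $9,056.97 = $1,600.79.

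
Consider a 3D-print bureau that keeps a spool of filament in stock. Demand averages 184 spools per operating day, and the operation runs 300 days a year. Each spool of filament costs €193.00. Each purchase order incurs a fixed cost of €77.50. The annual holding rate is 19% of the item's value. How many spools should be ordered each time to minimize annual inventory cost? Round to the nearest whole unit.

Q* ≈ 483 spools

Annual demand D = 184 × 300 = 55,200.
Holding cost H = 0.19 × €193.00 = €36.6700 per unit per year.
EOQ = √(2DS / H) = √(2 × 55,200 × 77.5 / 36.67).
= √(8,556,000 / 36.67) = √233,324.2433 ≈ 483.036.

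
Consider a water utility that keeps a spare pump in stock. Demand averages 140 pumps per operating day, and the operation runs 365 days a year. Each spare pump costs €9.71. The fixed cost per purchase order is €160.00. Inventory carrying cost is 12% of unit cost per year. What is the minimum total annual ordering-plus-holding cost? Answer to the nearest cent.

TC* ≈ €4,365.01

Annual demand D = 140 × 365 = 51,100.
Holding cost H = 0.12 × €9.71 = €1.1652 per unit per year.
Q* = √(2DS/H) = √(2 × 51,100 × 160 / 1.1652) ≈ 3746.15.
At Q*, ordering cost (D/Q*)S equals holding cost (Q*/2)H, each = √(DSH/2).
Minimum total = √(2DSH) = √(2 × 51,100 × 160 × 1.1652) ≈ 4365.014.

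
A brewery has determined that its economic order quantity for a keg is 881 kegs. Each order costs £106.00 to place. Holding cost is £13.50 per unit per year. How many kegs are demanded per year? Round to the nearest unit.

D ≈ 49,425 kegs per year

The basic EOQ model gives Q* = √(2DS/H); rearrange for the unknown.
From Q* = √(2DS/H): D = Q*²H / (2S) = 881² × 13.5 / (2 × 106) = 49425.347.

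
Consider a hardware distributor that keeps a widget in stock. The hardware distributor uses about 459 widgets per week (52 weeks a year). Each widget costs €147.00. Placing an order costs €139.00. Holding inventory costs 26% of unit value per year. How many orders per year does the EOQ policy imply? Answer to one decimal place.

Annual demand D = 459 × 52 = 23,868.
Holding cost H = 0.26 × €147.00 = €38.2200 per unit per year.
The optimal lot size = √(2DS/H) = √(2 × 23,868 × 139 / 38.22) ≈ 416.66.
Orders per year = D / Q* = 23,868 / 416.66 ≈ 57.284.

N ≈ 57.3 orders per year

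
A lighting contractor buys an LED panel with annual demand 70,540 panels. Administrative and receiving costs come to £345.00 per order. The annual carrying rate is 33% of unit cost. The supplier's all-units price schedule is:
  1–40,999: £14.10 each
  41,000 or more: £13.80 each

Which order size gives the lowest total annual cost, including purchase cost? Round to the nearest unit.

Q* ≈ 3,234 panels

Holding cost per unit per year at price C is H = 0.33·C.
Candidates are each tier's EOQ (if it falls in that tier) and each price-break quantity.
EOQ at £14.10 = 3234.3 (feasible in tier 1): TC = 70,540×£14.10 + (70,540/3234.3)×345 + (3234.3/2)×0.33×£14.10 = £1,009,663.04.
EOQ at £13.80 = 3269.2 < 41000, so use break Q=41000: TC = 70,540×£13.80 + (70,540/41000.0)×345 + (41000.0/2)×0.33×£13.80 = £1,067,402.57.
Lowest total cost is £1,009,663.04 at Q = 3234.3.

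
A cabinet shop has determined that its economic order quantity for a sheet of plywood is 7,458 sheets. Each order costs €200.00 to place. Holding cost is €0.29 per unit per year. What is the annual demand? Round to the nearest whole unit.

D ≈ 40,326 sheets per year

Invert the EOQ relation Q*² = 2DS/H.
From Q* = √(2DS/H): D = Q*²H / (2S) = 7,458² × 0.29 / (2 × 200) = 40325.779.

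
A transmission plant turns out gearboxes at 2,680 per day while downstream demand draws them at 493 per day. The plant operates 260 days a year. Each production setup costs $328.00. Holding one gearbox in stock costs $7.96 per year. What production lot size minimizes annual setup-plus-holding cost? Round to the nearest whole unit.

Q* ≈ 3,598 gearboxes

Annual demand D = 493 × 260 = 128,180.
Production build-up factor (1 − d/p) = 1 − 493/2,680 = 0.8160.
Q* = √(2DS / (H(1 − d/p))) = √(2 × 128,180 × 328 / (7.96 × 0.8160)).
= √(84,086,080 / 6.4957) ≈ 3597.895.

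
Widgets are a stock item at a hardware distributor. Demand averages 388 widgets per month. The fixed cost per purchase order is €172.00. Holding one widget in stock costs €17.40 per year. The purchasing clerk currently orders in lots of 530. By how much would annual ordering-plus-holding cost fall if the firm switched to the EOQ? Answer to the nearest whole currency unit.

Extra cost ≈ €843 per year

Annual demand D = 388 × 12 = 4,656.
EOQ = √(2DS/H) = √(2 × 4,656 × 172 / 17.4) ≈ 303.40.
Cost at Q* = (D/Q*)S + (Q*/2)H = √(2DSH) ≈ €5,279.11.
Cost at Q = 530: (4,656/530)×172 + (530/2)×17.4 = €1,511.00 + €4,611.00 = €6,122.00.
Excess = €6,122.00 − €5,279.11 = €842.90.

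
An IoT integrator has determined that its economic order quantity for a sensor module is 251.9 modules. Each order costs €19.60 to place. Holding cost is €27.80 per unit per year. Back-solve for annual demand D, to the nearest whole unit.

Invert the EOQ relation Q*² = 2DS/H.
From Q* = √(2DS/H): D = Q*²H / (2S) = 251.9² × 27.8 / (2 × 19.6) = 45000.264.

D ≈ 45,000 modules per year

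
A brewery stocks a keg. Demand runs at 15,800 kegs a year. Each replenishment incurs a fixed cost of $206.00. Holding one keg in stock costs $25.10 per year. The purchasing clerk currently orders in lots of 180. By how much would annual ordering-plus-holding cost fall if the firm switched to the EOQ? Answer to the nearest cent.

Extra cost ≈ $7,558.77 per year

EOQ = √(2DS/H) = √(2 × 15,800 × 206 / 25.1) ≈ 509.26.
Cost at Q* = (D/Q*)S + (Q*/2)H = √(2DSH) ≈ $12,782.45.
Cost at Q = 180: (15,800/180)×206 + (180/2)×25.1 = $18,082.22 + $2,259.00 = $20,341.22.
Excess = $20,341.22 − $12,782.45 = $7,558.77.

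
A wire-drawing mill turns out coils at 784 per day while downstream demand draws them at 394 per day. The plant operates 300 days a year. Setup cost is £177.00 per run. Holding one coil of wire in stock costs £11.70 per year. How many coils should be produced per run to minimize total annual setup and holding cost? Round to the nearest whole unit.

Q* ≈ 2,681 coils

Annual demand D = 394 × 300 = 118,200.
Production build-up factor (1 − d/p) = 1 − 394/784 = 0.4974.
Q* = √(2DS / (H(1 − d/p))) = √(2 × 118,200 × 177 / (11.7 × 0.4974)).
= √(41,842,800 / 5.8202) ≈ 2681.286.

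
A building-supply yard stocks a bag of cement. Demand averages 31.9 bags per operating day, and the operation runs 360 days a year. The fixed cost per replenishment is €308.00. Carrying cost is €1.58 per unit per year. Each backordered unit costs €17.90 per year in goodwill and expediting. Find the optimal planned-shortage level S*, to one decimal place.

Annual demand D = 31.9 × 360 = 11,484.
With planned backorders, Q* = √(2DS/H) · √((H+B)/B).
√(2DS/H) = √(2 × 11,484 × 308 / 1.58) = 2115.965.
√((H+B)/B) = √((1.58+17.9)/17.9) = 1.0432.
Q* ≈ 2207.376.
S* = Q* · H/(H+B) = 2207.376 × 1.58/19.48 ≈ 179.038.

S* ≈ 179.0 bags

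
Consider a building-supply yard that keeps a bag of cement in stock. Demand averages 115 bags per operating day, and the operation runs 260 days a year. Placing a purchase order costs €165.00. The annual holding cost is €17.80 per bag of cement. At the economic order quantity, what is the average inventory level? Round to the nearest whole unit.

Annual demand D = 115 × 260 = 29,900.
Q* = √(2DS/H) = √(2 × 29,900 × 165 / 17.8) ≈ 744.53.
Average inventory = Q*/2 ≈ 744.53 / 2 = 372.265.

Average inventory ≈ 372 bags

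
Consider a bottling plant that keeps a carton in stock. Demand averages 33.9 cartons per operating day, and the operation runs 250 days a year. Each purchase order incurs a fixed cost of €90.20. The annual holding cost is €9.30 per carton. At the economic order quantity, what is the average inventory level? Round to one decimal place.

Annual demand D = 33.9 × 250 = 8,475.
Q* = √(2DS/H) = √(2 × 8,475 × 90.2 / 9.3) ≈ 405.46.
Average inventory = Q*/2 ≈ 405.46 / 2 = 202.729.

Average inventory ≈ 202.7 cartons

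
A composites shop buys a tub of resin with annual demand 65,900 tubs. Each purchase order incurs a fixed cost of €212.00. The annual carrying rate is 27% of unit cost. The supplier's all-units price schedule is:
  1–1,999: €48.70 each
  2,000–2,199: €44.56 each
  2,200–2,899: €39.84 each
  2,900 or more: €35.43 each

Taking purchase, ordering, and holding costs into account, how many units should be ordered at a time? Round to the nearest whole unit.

Q* ≈ 2,900 tubs

Holding cost per unit per year at price C is H = 0.27·C.
Evaluate total cost at each tier's feasible EOQ or, if the EOQ is below the tier, at the tier's minimum quantity.
EOQ at €48.70 = 1457.7 (feasible in tier 1): TC = 65,900×€48.70 + (65,900/1457.7)×212 + (1457.7/2)×0.27×€48.70 = €3,228,497.79.
EOQ at €44.56 = 1524.0 < 2000, so use break Q=2000: TC = 65,900×€44.56 + (65,900/2000.0)×212 + (2000.0/2)×0.27×€44.56 = €2,955,520.60.
EOQ at €39.84 = 1611.7 < 2200, so use break Q=2200: TC = 65,900×€39.84 + (65,900/2200.0)×212 + (2200.0/2)×0.27×€39.84 = €2,643,638.84.
EOQ at €35.43 = 1709.1 < 2900, so use break Q=2900: TC = 65,900×€35.43 + (65,900/2900.0)×212 + (2900.0/2)×0.27×€35.43 = €2,353,525.36.
Lowest total cost is €2,353,525.36 at Q = 2900.0.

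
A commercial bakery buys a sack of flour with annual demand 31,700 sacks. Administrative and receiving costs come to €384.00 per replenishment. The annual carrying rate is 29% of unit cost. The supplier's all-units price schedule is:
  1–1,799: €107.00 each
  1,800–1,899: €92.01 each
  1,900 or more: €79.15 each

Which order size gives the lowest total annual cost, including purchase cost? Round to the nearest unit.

Q* ≈ 1,900 sacks

Holding cost per unit per year at price C is H = 0.29·C.
Evaluate total cost at each tier's feasible EOQ or, if the EOQ is below the tier, at the tier's minimum quantity.
EOQ at €107.00 = 885.8 (feasible in tier 1): TC = 31,700×€107.00 + (31,700/885.8)×384 + (885.8/2)×0.29×€107.00 = €3,419,385.34.
EOQ at €92.01 = 955.2 < 1800, so use break Q=1800: TC = 31,700×€92.01 + (31,700/1800.0)×384 + (1800.0/2)×0.29×€92.01 = €2,947,494.28.
EOQ at €79.15 = 1029.9 < 1900, so use break Q=1900: TC = 31,700×€79.15 + (31,700/1900.0)×384 + (1900.0/2)×0.29×€79.15 = €2,537,267.56.
Lowest total cost is €2,537,267.56 at Q = 1900.0.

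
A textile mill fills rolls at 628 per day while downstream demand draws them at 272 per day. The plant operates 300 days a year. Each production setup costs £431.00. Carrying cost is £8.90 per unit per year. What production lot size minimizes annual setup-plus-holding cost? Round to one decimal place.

Q* ≈ 3,733.9 rolls

Annual demand D = 272 × 300 = 81,600.
Production build-up factor (1 − d/p) = 1 − 272/628 = 0.5669.
Q* = √(2DS / (H(1 − d/p))) = √(2 × 81,600 × 431 / (8.9 × 0.5669)).
= √(70,339,200 / 5.0452) ≈ 3733.864.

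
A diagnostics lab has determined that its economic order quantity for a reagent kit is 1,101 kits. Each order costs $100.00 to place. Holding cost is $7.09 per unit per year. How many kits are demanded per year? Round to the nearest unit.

The basic EOQ model gives Q* = √(2DS/H); rearrange for the unknown.
From Q* = √(2DS/H): D = Q*²H / (2S) = 1,101² × 7.09 / (2 × 100) = 42972.525.

D ≈ 42,973 kits per year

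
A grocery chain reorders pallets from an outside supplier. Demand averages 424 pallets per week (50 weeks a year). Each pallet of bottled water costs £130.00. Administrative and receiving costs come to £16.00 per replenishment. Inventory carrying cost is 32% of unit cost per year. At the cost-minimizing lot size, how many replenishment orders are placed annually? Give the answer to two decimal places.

Annual demand D = 424 × 50 = 21,200.
Holding cost H = 0.32 × £130.00 = £41.6000 per unit per year.
The optimal lot size = √(2DS/H) = √(2 × 21,200 × 16 / 41.6) ≈ 127.70.
Orders per year = D / Q* = 21,200 / 127.70 ≈ 166.012.

N ≈ 166.01 orders per year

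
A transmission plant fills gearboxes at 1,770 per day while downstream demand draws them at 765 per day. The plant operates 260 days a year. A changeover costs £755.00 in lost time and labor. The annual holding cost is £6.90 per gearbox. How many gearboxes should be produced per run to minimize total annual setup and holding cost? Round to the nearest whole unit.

Annual demand D = 765 × 260 = 198,900.
Production build-up factor (1 − d/p) = 1 − 765/1,770 = 0.5678.
Q* = √(2DS / (H(1 − d/p))) = √(2 × 198,900 × 755 / (6.9 × 0.5678)).
= √(300,339,000 / 3.9178) ≈ 8755.580.

Q* ≈ 8,756 gearboxes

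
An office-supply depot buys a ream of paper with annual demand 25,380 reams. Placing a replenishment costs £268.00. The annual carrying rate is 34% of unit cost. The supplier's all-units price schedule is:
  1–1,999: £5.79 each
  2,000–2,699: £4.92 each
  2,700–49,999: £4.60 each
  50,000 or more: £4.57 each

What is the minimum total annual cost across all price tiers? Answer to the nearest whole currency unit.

TC* ≈ £121,361

Holding cost per unit per year at price C is H = 0.34·C.
Evaluate total cost at each tier's feasible EOQ or, if the EOQ is below the tier, at the tier's minimum quantity.
Tier 1 (£5.79): EOQ = 2628.8 exceeds tier's upper bound 1999, so this tier is dominated.
Tier 2 (£4.92): EOQ = 2851.7 exceeds tier's upper bound 2699, so this tier is dominated.
EOQ at £4.60 = 2949.2 (feasible in tier 3): TC = 25,380×£4.60 + (25,380/2949.2)×268 + (2949.2/2)×0.34×£4.60 = £121,360.61.
EOQ at £4.57 = 2958.9 < 50000, so use break Q=50000: TC = 25,380×£4.57 + (25,380/50000.0)×268 + (50000.0/2)×0.34×£4.57 = £154,967.64.
Lowest total cost among the candidates is at Q = 2949.2.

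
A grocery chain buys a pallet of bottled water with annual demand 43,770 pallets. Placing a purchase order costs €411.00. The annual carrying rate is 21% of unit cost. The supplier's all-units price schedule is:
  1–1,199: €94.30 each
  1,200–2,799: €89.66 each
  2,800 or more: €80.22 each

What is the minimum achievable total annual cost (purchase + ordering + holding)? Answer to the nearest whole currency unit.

TC* ≈ €3,541,239

Holding cost per unit per year at price C is H = 0.21·C.
Evaluate total cost at each tier's feasible EOQ or, if the EOQ is below the tier, at the tier's minimum quantity.
Tier 1 (€94.30): EOQ = 1347.9 exceeds tier's upper bound 1199, so this tier is dominated.
EOQ at €89.66 = 1382.3 (feasible in tier 2): TC = 43,770×€89.66 + (43,770/1382.3)×411 + (1382.3/2)×0.21×€89.66 = €3,950,445.74.
EOQ at €80.22 = 1461.4 < 2800, so use break Q=2800: TC = 43,770×€80.22 + (43,770/2800.0)×411 + (2800.0/2)×0.21×€80.22 = €3,541,238.89.
Lowest total cost among the candidates is at Q = 2800.0.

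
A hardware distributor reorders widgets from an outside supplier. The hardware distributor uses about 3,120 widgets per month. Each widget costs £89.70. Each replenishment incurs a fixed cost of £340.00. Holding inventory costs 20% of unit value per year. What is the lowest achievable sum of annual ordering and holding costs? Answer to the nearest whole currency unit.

TC* ≈ £21,371

Annual demand D = 3,120 × 12 = 37,440.
Holding cost H = 0.20 × £89.70 = £17.9400 per unit per year.
EOQ = √(2DS/H) = √(2 × 37,440 × 340 / 17.94) ≈ 1191.27.
At the optimum the two cost components are equal, so total cost = 2·(Q*/2)H = Q*·H.
Minimum total = √(2DSH) = √(2 × 37,440 × 340 × 17.94) ≈ 21371.431.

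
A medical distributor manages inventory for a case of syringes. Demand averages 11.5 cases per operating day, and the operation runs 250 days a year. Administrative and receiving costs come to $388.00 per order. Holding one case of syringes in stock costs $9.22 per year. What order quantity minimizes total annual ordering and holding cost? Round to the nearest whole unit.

Q* ≈ 492 cases

Annual demand D = 11.5 × 250 = 2,875.
EOQ = √(2DS / H) = √(2 × 2,875 × 388 / 9.22).
= √(2,231,000 / 9.22) = √241,973.9696 ≈ 491.908.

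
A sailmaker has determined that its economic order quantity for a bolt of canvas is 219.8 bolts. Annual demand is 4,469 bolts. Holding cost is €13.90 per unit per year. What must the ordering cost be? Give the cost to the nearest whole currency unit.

Squaring Q* = √(2DS/H) gives Q*² = 2DS/H.
From Q* = √(2DS/H): S = Q*²H / (2D) = 219.8² × 13.9 / (2 × 4,469) = 75.1328.

S ≈ €75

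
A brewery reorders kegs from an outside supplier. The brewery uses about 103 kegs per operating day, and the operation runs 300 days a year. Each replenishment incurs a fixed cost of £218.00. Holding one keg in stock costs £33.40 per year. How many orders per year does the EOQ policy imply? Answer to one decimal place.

N ≈ 48.7 orders per year

Annual demand D = 103 × 300 = 30,900.
The optimal lot size = √(2DS/H) = √(2 × 30,900 × 218 / 33.4) ≈ 635.11.
Orders per year = D / Q* = 30,900 / 635.11 ≈ 48.653.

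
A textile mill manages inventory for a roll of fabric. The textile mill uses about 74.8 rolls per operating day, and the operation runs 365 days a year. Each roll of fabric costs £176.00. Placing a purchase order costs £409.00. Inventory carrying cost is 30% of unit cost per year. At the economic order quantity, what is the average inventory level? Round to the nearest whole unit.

Annual demand D = 74.8 × 365 = 27,302.
Holding cost H = 0.30 × £176.00 = £52.8000 per unit per year.
EOQ = √(2DS/H) = √(2 × 27,302 × 409 / 52.8) ≈ 650.36.
Average inventory = Q*/2 ≈ 650.36 / 2 = 325.182.

Average inventory ≈ 325 rolls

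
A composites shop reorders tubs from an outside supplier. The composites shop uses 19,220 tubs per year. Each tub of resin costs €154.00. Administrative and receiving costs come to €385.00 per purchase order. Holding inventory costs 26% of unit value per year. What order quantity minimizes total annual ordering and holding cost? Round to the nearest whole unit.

Holding cost H = 0.26 × €154.00 = €40.0400 per unit per year.
EOQ = √(2DS / H) = √(2 × 19,220 × 385 / 40.04).
= √(14,799,400 / 40.04) = √369,615.3846 ≈ 607.960.

Q* ≈ 608 tubs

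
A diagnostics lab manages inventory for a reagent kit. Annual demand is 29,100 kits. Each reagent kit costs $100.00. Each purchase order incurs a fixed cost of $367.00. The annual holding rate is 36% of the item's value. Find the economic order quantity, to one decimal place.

Holding cost H = 0.36 × $100.00 = $36.0000 per unit per year.
EOQ = √(2DS / H) = √(2 × 29,100 × 367 / 36).
= √(21,359,400 / 36) = √593,316.6667 ≈ 770.271.

Q* ≈ 770.3 kits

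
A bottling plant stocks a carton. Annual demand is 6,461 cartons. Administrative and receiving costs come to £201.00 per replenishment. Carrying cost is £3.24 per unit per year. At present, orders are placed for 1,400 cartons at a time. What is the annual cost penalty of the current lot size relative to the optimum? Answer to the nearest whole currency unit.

Extra cost ≈ £295 per year

EOQ = √(2DS/H) = √(2 × 6,461 × 201 / 3.24) ≈ 895.34.
Cost at Q* = (D/Q*)S + (Q*/2)H = √(2DSH) ≈ £2,900.92.
Cost at Q = 1,400: (6,461/1,400)×201 + (1,400/2)×3.24 = £927.62 + £2,268.00 = £3,195.61.
Excess = £3,195.61 − £2,900.92 = £294.70.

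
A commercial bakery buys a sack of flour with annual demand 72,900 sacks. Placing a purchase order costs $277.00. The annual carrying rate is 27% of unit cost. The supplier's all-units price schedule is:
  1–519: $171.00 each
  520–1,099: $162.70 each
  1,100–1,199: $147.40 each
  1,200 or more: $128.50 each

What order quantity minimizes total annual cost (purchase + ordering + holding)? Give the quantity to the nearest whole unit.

Holding cost per unit per year at price C is H = 0.27·C.
Candidates are each tier's EOQ (if it falls in that tier) and each price-break quantity.
Tier 1 ($171.00): EOQ = 935.3 exceeds tier's upper bound 519, so this tier is dominated.
EOQ at $162.70 = 958.8 (feasible in tier 2): TC = 72,900×$162.70 + (72,900/958.8)×277 + (958.8/2)×0.27×$162.70 = $11,902,950.58.
EOQ at $147.40 = 1007.4 < 1100, so use break Q=1100: TC = 72,900×$147.40 + (72,900/1100.0)×277 + (1100.0/2)×0.27×$147.40 = $10,785,706.45.
EOQ at $128.50 = 1078.9 < 1200, so use break Q=1200: TC = 72,900×$128.50 + (72,900/1200.0)×277 + (1200.0/2)×0.27×$128.50 = $9,405,294.75.
Lowest total cost is $9,405,294.75 at Q = 1200.0.

Q* ≈ 1,200 sacks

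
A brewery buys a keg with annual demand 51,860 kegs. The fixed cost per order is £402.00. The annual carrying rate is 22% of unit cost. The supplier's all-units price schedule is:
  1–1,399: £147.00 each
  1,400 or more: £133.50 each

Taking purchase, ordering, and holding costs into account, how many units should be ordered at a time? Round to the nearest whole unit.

Holding cost per unit per year at price C is H = 0.22·C.
Evaluate total cost at each tier's feasible EOQ or, if the EOQ is below the tier, at the tier's minimum quantity.
EOQ at £147.00 = 1135.5 (feasible in tier 1): TC = 51,860×£147.00 + (51,860/1135.5)×402 + (1135.5/2)×0.22×£147.00 = £7,660,140.98.
EOQ at £133.50 = 1191.5 < 1400, so use break Q=1400: TC = 51,860×£133.50 + (51,860/1400.0)×402 + (1400.0/2)×0.22×£133.50 = £6,958,760.23.
Lowest total cost is £6,958,760.23 at Q = 1400.0.

Q* ≈ 1,400 kegs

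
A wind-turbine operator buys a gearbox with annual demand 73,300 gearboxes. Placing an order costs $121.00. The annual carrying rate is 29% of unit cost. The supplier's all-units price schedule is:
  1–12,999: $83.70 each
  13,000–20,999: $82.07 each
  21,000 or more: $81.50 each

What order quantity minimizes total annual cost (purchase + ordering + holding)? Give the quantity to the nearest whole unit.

Q* ≈ 855 gearboxes

Holding cost per unit per year at price C is H = 0.29·C.
Candidates are each tier's EOQ (if it falls in that tier) and each price-break quantity.
EOQ at $83.70 = 854.9 (feasible in tier 1): TC = 73,300×$83.70 + (73,300/854.9)×121 + (854.9/2)×0.29×$83.70 = $6,155,960.16.
EOQ at $82.07 = 863.3 < 13000, so use break Q=13000: TC = 73,300×$82.07 + (73,300/13000.0)×121 + (13000.0/2)×0.29×$82.07 = $6,171,115.20.
EOQ at $81.50 = 866.3 < 21000, so use break Q=21000: TC = 73,300×$81.50 + (73,300/21000.0)×121 + (21000.0/2)×0.29×$81.50 = $6,222,539.85.
Lowest total cost is $6,155,960.16 at Q = 854.9.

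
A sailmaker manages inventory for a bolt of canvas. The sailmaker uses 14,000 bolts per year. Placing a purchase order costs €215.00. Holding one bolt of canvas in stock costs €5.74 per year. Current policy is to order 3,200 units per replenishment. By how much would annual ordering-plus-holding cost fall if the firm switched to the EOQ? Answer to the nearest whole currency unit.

EOQ = √(2DS/H) = √(2 × 14,000 × 215 / 5.74) ≈ 1024.10.
Cost at Q* = (D/Q*)S + (Q*/2)H = √(2DSH) ≈ €5,878.33.
Cost at Q = 3,200: (14,000/3,200)×215 + (3,200/2)×5.74 = €940.62 + €9,184.00 = €10,124.62.
Excess = €10,124.62 − €5,878.33 = €4,246.29.

Extra cost ≈ €4,246 per year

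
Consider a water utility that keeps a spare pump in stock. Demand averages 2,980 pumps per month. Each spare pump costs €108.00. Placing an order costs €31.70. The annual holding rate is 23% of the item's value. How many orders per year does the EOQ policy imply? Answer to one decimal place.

Annual demand D = 2,980 × 12 = 35,760.
Holding cost H = 0.23 × €108.00 = €24.8400 per unit per year.
The optimal lot size = √(2DS/H) = √(2 × 35,760 × 31.7 / 24.84) ≈ 302.11.
Orders per year = D / Q* = 35,760 / 302.11 ≈ 118.367.

N ≈ 118.4 orders per year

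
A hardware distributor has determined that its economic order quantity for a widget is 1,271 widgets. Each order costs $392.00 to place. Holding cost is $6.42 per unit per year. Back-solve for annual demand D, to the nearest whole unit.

D ≈ 13,228 widgets per year

The basic EOQ model gives Q* = √(2DS/H); rearrange for the unknown.
From Q* = √(2DS/H): D = Q*²H / (2S) = 1,271² × 6.42 / (2 × 392) = 13228.484.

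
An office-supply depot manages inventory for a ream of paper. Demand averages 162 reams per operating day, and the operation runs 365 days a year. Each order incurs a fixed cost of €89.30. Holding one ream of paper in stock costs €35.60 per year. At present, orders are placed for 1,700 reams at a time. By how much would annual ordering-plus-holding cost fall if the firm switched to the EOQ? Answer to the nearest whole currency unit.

Extra cost ≈ €13,976 per year

Annual demand D = 162 × 365 = 59,130.
EOQ = √(2DS/H) = √(2 × 59,130 × 89.3 / 35.6) ≈ 544.65.
Cost at Q* = (D/Q*)S + (Q*/2)H = √(2DSH) ≈ €19,389.64.
Cost at Q = 1,700: (59,130/1,700)×89.3 + (1,700/2)×35.6 = €3,106.06 + €30,260.00 = €33,366.06.
Excess = €33,366.06 − €19,389.64 = €13,976.43.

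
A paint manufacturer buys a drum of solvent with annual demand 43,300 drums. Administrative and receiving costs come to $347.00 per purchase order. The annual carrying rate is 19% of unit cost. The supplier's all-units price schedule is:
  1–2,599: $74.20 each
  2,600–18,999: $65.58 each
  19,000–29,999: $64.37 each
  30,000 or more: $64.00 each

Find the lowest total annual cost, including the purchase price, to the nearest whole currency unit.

Holding cost per unit per year at price C is H = 0.19·C.
Evaluate total cost at each tier's feasible EOQ or, if the EOQ is below the tier, at the tier's minimum quantity.
EOQ at $74.20 = 1460.0 (feasible in tier 1): TC = 43,300×$74.20 + (43,300/1460.0)×347 + (1460.0/2)×0.19×$74.20 = $3,233,442.70.
EOQ at $65.58 = 1553.0 < 2600, so use break Q=2600: TC = 43,300×$65.58 + (43,300/2600.0)×347 + (2600.0/2)×0.19×$65.58 = $2,861,591.14.
EOQ at $64.37 = 1567.5 < 19000, so use break Q=19000: TC = 43,300×$64.37 + (43,300/19000.0)×347 + (19000.0/2)×0.19×$64.37 = $2,904,199.64.
EOQ at $64.00 = 1572.0 < 30000, so use break Q=30000: TC = 43,300×$64.00 + (43,300/30000.0)×347 + (30000.0/2)×0.19×$64.00 = $2,954,100.84.
Lowest total cost among the candidates is at Q = 2600.0.

TC* ≈ $2,861,591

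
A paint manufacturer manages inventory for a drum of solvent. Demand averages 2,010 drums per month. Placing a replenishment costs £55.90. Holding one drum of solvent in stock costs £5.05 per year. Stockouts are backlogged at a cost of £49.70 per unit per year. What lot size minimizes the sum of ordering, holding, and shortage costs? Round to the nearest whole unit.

Q* ≈ 767 drums

Annual demand D = 2,010 × 12 = 24,120.
With planned backorders, Q* = √(2DS/H) · √((H+B)/B).
√(2DS/H) = √(2 × 24,120 × 55.9 / 5.05) = 730.742.
√((H+B)/B) = √((5.05+49.7)/49.7) = 1.0496.
Q* ≈ 766.969.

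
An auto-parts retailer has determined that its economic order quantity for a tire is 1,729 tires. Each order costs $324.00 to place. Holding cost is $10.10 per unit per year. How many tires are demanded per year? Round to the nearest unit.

D ≈ 46,595 tires per year

Invert the EOQ relation Q*² = 2DS/H.
From Q* = √(2DS/H): D = Q*²H / (2S) = 1,729² × 10.1 / (2 × 324) = 46594.682.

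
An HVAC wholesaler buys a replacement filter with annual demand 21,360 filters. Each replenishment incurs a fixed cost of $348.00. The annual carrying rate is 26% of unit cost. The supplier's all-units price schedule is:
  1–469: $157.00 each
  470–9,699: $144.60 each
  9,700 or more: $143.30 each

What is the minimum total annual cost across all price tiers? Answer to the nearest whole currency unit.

Holding cost per unit per year at price C is H = 0.26·C.
For each price level, check whether its EOQ is feasible; otherwise the best quantity at that price is the breakpoint.
Tier 1 ($157.00): EOQ = 603.5 exceeds tier's upper bound 469, so this tier is dominated.
EOQ at $144.60 = 628.8 (feasible in tier 2): TC = 21,360×$144.60 + (21,360/628.8)×348 + (628.8/2)×0.26×$144.60 = $3,112,297.56.
EOQ at $143.30 = 631.7 < 9700, so use break Q=9700: TC = 21,360×$143.30 + (21,360/9700.0)×348 + (9700.0/2)×0.26×$143.30 = $3,242,355.62.
Lowest total cost among the candidates is at Q = 628.8.

TC* ≈ $3,112,298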